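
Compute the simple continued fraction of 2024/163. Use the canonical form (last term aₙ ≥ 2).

[12; 2, 2, 1, 1, 13]

2024 = 12*163 + 68
163 = 2*68 + 27
68 = 2*27 + 14
27 = 1*14 + 13
14 = 1*13 + 1
13 = 13*1 + 0  (stop)
So 2024/163 = [12; 2, 2, 1, 1, 13].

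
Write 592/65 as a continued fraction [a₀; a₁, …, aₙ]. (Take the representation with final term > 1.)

[9; 9, 3, 2]

592 = 9*65 + 7
65 = 9*7 + 2
7 = 3*2 + 1
2 = 2*1 + 0  (stop)
So 592/65 = [9; 9, 3, 2].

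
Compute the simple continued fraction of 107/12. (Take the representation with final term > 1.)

[8; 1, 11]

107 = 8*12 + 11
12 = 1*11 + 1
11 = 11*1 + 0  (stop)
So 107/12 = [8; 1, 11].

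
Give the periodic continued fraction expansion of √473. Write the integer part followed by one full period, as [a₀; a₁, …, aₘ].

a₀ = ⌊√473⌋ = 21.
With m₀=0, d₀=1 and mₖ₊₁ = dₖaₖ − mₖ, dₖ₊₁ = (n − mₖ₊₁²)/dₖ, aₖ₊₁ = ⌊(a₀+mₖ₊₁)/dₖ₊₁⌋:
  k=1: m=21, d=32, a=1
  k=2: m=11, d=11, a=2
  k=3: m=11, d=32, a=1
  k=4: m=21, d=1, a=42
d=1 and a=2a₀=42 at k=4, so the next step gives (m, d) = (21, 32) again — its k=1 value — and the period has length 4.

[21; 1, 2, 1, 42]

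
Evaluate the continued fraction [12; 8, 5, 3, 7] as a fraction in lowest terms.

11613/958

Fold from the inside: start with 7/1.
  3 + 1/7 = 22/7
  5 + 7/22 = 117/22
  8 + 22/117 = 958/117
  12 + 117/958 = 11613/958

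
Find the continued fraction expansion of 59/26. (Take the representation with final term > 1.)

59 = 2×26 + 7
26 = 3×7 + 5
7 = 1×5 + 2
5 = 2×2 + 1
2 = 2×1 + 0  (stop)
So 59/26 = [2; 3, 1, 2, 2].

[2; 3, 1, 2, 2]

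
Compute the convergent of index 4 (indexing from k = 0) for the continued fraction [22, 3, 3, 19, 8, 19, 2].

Using pₖ = aₖpₖ₋₁ + pₖ₋₂, qₖ = aₖqₖ₋₁ + qₖ₋₂ (with p₋₁=1, p₋₂=0, q₋₁=0, q₋₂=1):
  k=0: a=22, p=22, q=1
  k=1: a=3, p=67, q=3
  k=2: a=3, p=223, q=10
  k=3: a=19, p=4304, q=193
  k=4: a=8, p=34655, q=1554

34655/1554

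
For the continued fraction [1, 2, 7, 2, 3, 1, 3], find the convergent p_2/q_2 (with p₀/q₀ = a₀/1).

22/15

Using pₖ = aₖpₖ₋₁ + pₖ₋₂, qₖ = aₖqₖ₋₁ + qₖ₋₂ (with p₋₁=1, p₋₂=0, q₋₁=0, q₋₂=1):
  k=0: a=1, p=1, q=1
  k=1: a=2, p=3, q=2
  k=2: a=7, p=22, q=15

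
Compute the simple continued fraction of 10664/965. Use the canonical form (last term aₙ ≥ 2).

10664 = 11·965 + 49
965 = 19·49 + 34
49 = 1·34 + 15
34 = 2·15 + 4
15 = 3·4 + 3
4 = 1·3 + 1
3 = 3·1 + 0  (stop)
So 10664/965 = [11; 19, 1, 2, 3, 1, 3].

[11; 19, 1, 2, 3, 1, 3]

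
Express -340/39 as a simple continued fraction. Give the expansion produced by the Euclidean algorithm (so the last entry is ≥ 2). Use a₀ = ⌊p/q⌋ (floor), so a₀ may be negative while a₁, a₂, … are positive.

-340 = -9·39 + 11
39 = 3·11 + 6
11 = 1·6 + 5
6 = 1·5 + 1
5 = 5·1 + 0  (stop)
So -340/39 = [-9; 3, 1, 1, 5].

[-9; 3, 1, 1, 5]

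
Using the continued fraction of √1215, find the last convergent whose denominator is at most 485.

16801/482

√1215 = [34; 1, 5, 1, 68, …] (period length 4).
Convergents:
  p_0/q_0 = 34/1
  p_1/q_1 = 35/1
  p_2/q_2 = 209/6
  p_3/q_3 = 244/7
  p_4/q_4 = 16801/482
  p_5/q_5 = 17045/489
q_4 = 482 ≤ 485 < 489 = q_5, so the answer is 16801/482.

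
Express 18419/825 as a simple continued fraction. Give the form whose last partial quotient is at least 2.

18419 = 22×825 + 269
825 = 3×269 + 18
269 = 14×18 + 17
18 = 1×17 + 1
17 = 17×1 + 0  (stop)
So 18419/825 = [22; 3, 14, 1, 17].

[22; 3, 14, 1, 17]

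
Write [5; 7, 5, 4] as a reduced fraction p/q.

Fold from the inside: start with 4/1.
  5 + 1/4 = 21/4
  7 + 4/21 = 151/21
  5 + 21/151 = 776/151

776/151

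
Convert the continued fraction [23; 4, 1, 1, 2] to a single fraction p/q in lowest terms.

Using pₖ = aₖpₖ₋₁ + pₖ₋₂ and qₖ = aₖqₖ₋₁ + qₖ₋₂:
  k=0: a=23, p=23, q=1
  k=1: a=4, p=93, q=4
  k=2: a=1, p=116, q=5
  k=3: a=1, p=209, q=9
  k=4: a=2, p=534, q=23

534/23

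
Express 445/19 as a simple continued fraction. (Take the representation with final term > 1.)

[23; 2, 2, 1, 2]

445 = 23·19 + 8
19 = 2·8 + 3
8 = 2·3 + 2
3 = 1·2 + 1
2 = 2·1 + 0  (stop)
So 445/19 = [23; 2, 2, 1, 2].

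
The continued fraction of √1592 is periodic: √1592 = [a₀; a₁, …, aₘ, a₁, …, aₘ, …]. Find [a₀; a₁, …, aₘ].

a₀ = ⌊√1592⌋ = 39.
With m₀=0, d₀=1 and mₖ₊₁ = dₖaₖ − mₖ, dₖ₊₁ = (n − mₖ₊₁²)/dₖ, aₖ₊₁ = ⌊(a₀+mₖ₊₁)/dₖ₊₁⌋:
  k=1: m=39, d=71, a=1
  k=2: m=32, d=8, a=8
  k=3: m=32, d=71, a=1
  k=4: m=39, d=1, a=78
d=1 and a=2a₀=78 at k=4, so the next step gives (m, d) = (39, 71) again — its k=1 value — and the period has length 4.

[39; 1, 8, 1, 78]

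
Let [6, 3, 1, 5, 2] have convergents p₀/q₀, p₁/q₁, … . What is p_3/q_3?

Using pₖ = aₖpₖ₋₁ + pₖ₋₂, qₖ = aₖqₖ₋₁ + qₖ₋₂ (with p₋₁=1, p₋₂=0, q₋₁=0, q₋₂=1):
  k=0: a=6, p=6, q=1
  k=1: a=3, p=19, q=3
  k=2: a=1, p=25, q=4
  k=3: a=5, p=144, q=23

144/23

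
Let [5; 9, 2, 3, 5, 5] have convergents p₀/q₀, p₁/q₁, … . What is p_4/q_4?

1782/349

Using pₖ = aₖpₖ₋₁ + pₖ₋₂, qₖ = aₖqₖ₋₁ + qₖ₋₂ (with p₋₁=1, p₋₂=0, q₋₁=0, q₋₂=1):
  k=0: a=5, p=5, q=1
  k=1: a=9, p=46, q=9
  k=2: a=2, p=97, q=19
  k=3: a=3, p=337, q=66
  k=4: a=5, p=1782, q=349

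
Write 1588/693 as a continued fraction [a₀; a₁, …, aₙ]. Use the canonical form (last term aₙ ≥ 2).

[2; 3, 2, 3, 9, 3]

1588 = 2·693 + 202
693 = 3·202 + 87
202 = 2·87 + 28
87 = 3·28 + 3
28 = 9·3 + 1
3 = 3·1 + 0  (stop)
So 1588/693 = [2; 3, 2, 3, 9, 3].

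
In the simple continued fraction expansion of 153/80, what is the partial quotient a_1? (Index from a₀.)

153 = 1·80 + 73   →  a_0 = 1
80 = 1·73 + 7   →  a_1 = 1

1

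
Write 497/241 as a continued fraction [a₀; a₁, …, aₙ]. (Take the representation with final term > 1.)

[2; 16, 15]

497 = 2×241 + 15
241 = 16×15 + 1
15 = 15×1 + 0  (stop)
So 497/241 = [2; 16, 15].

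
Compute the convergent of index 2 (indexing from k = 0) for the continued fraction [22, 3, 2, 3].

156/7

Using pₖ = aₖpₖ₋₁ + pₖ₋₂, qₖ = aₖqₖ₋₁ + qₖ₋₂ (with p₋₁=1, p₋₂=0, q₋₁=0, q₋₂=1):
  k=0: a=22, p=22, q=1
  k=1: a=3, p=67, q=3
  k=2: a=2, p=156, q=7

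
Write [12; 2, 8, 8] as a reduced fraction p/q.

1721/138

Using pₖ = aₖpₖ₋₁ + pₖ₋₂ and qₖ = aₖqₖ₋₁ + qₖ₋₂:
  k=0: a=12, p=12, q=1
  k=1: a=2, p=25, q=2
  k=2: a=8, p=212, q=17
  k=3: a=8, p=1721, q=138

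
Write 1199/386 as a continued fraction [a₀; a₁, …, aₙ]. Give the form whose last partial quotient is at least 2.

[3; 9, 2, 2, 2, 3]

1199 = 3*386 + 41
386 = 9*41 + 17
41 = 2*17 + 7
17 = 2*7 + 3
7 = 2*3 + 1
3 = 3*1 + 0  (stop)
So 1199/386 = [3; 9, 2, 2, 2, 3].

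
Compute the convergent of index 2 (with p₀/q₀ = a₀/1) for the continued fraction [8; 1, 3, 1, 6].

Using pₖ = aₖpₖ₋₁ + pₖ₋₂, qₖ = aₖqₖ₋₁ + qₖ₋₂ (with p₋₁=1, p₋₂=0, q₋₁=0, q₋₂=1):
  k=0: a=8, p=8, q=1
  k=1: a=1, p=9, q=1
  k=2: a=3, p=35, q=4

35/4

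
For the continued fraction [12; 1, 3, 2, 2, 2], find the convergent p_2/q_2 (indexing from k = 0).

Using pₖ = aₖpₖ₋₁ + pₖ₋₂, qₖ = aₖqₖ₋₁ + qₖ₋₂ (with p₋₁=1, p₋₂=0, q₋₁=0, q₋₂=1):
  k=0: a=12, p=12, q=1
  k=1: a=1, p=13, q=1
  k=2: a=3, p=51, q=4

51/4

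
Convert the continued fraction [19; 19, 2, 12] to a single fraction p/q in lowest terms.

9278/487

Using pₖ = aₖpₖ₋₁ + pₖ₋₂ and qₖ = aₖqₖ₋₁ + qₖ₋₂:
  k=0: a=19, p=19, q=1
  k=1: a=19, p=362, q=19
  k=2: a=2, p=743, q=39
  k=3: a=12, p=9278, q=487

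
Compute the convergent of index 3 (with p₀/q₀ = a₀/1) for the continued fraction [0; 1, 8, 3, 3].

Using pₖ = aₖpₖ₋₁ + pₖ₋₂, qₖ = aₖqₖ₋₁ + qₖ₋₂ (with p₋₁=1, p₋₂=0, q₋₁=0, q₋₂=1):
  k=0: a=0, p=0, q=1
  k=1: a=1, p=1, q=1
  k=2: a=8, p=8, q=9
  k=3: a=3, p=25, q=28

25/28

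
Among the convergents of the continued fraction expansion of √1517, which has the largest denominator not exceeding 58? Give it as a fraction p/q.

1519/39

√1517 = [38; 1, 18, 2, 18, 1, 76, …] (period length 6).
Convergents:
  p_0/q_0 = 38/1
  p_1/q_1 = 39/1
  p_2/q_2 = 740/19
  p_3/q_3 = 1519/39
  p_4/q_4 = 28082/721
q_3 = 39 ≤ 58 < 721 = q_4, so the answer is 1519/39.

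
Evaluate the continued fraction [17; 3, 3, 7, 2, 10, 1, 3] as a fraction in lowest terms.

121109/7000

Using pₖ = aₖpₖ₋₁ + pₖ₋₂ and qₖ = aₖqₖ₋₁ + qₖ₋₂:
  k=0: a=17, p=17, q=1
  k=1: a=3, p=52, q=3
  k=2: a=3, p=173, q=10
  k=3: a=7, p=1263, q=73
  k=4: a=2, p=2699, q=156
  k=5: a=10, p=28253, q=1633
  k=6: a=1, p=30952, q=1789
  k=7: a=3, p=121109, q=7000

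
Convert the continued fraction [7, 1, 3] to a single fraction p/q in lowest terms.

Using pₖ = aₖpₖ₋₁ + pₖ₋₂ and qₖ = aₖqₖ₋₁ + qₖ₋₂:
  k=0: a=7, p=7, q=1
  k=1: a=1, p=8, q=1
  k=2: a=3, p=31, q=4

31/4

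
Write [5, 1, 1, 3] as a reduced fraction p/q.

39/7

Fold from the inside: start with 3/1.
  1 + 1/3 = 4/3
  1 + 3/4 = 7/4
  5 + 4/7 = 39/7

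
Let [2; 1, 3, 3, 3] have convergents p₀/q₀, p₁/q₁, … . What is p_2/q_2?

11/4

Using pₖ = aₖpₖ₋₁ + pₖ₋₂, qₖ = aₖqₖ₋₁ + qₖ₋₂ (with p₋₁=1, p₋₂=0, q₋₁=0, q₋₂=1):
  k=0: a=2, p=2, q=1
  k=1: a=1, p=3, q=1
  k=2: a=3, p=11, q=4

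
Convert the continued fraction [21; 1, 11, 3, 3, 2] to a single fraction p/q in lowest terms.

6203/283

Using pₖ = aₖpₖ₋₁ + pₖ₋₂ and qₖ = aₖqₖ₋₁ + qₖ₋₂:
  k=0: a=21, p=21, q=1
  k=1: a=1, p=22, q=1
  k=2: a=11, p=263, q=12
  k=3: a=3, p=811, q=37
  k=4: a=3, p=2696, q=123
  k=5: a=2, p=6203, q=283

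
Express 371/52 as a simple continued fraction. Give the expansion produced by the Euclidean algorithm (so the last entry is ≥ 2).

371 = 7*52 + 7
52 = 7*7 + 3
7 = 2*3 + 1
3 = 3*1 + 0  (stop)
So 371/52 = [7; 7, 2, 3].

[7; 7, 2, 3]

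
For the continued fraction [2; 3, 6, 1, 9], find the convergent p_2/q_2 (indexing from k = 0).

44/19

Using pₖ = aₖpₖ₋₁ + pₖ₋₂, qₖ = aₖqₖ₋₁ + qₖ₋₂ (with p₋₁=1, p₋₂=0, q₋₁=0, q₋₂=1):
  k=0: a=2, p=2, q=1
  k=1: a=3, p=7, q=3
  k=2: a=6, p=44, q=19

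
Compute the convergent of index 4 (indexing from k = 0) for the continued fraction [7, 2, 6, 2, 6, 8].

1351/181

Using pₖ = aₖpₖ₋₁ + pₖ₋₂, qₖ = aₖqₖ₋₁ + qₖ₋₂ (with p₋₁=1, p₋₂=0, q₋₁=0, q₋₂=1):
  k=0: a=7, p=7, q=1
  k=1: a=2, p=15, q=2
  k=2: a=6, p=97, q=13
  k=3: a=2, p=209, q=28
  k=4: a=6, p=1351, q=181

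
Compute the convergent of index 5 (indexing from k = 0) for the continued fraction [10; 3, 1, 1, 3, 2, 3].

586/57

Using pₖ = aₖpₖ₋₁ + pₖ₋₂, qₖ = aₖqₖ₋₁ + qₖ₋₂ (with p₋₁=1, p₋₂=0, q₋₁=0, q₋₂=1):
  k=0: a=10, p=10, q=1
  k=1: a=3, p=31, q=3
  k=2: a=1, p=41, q=4
  k=3: a=1, p=72, q=7
  k=4: a=3, p=257, q=25
  k=5: a=2, p=586, q=57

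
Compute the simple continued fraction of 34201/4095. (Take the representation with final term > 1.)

34201 = 8·4095 + 1441
4095 = 2·1441 + 1213
1441 = 1·1213 + 228
1213 = 5·228 + 73
228 = 3·73 + 9
73 = 8·9 + 1
9 = 9·1 + 0  (stop)
So 34201/4095 = [8; 2, 1, 5, 3, 8, 9].

[8; 2, 1, 5, 3, 8, 9]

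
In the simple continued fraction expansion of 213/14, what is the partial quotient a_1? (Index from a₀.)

213 = 15·14 + 3   →  a_0 = 15
14 = 4·3 + 2   →  a_1 = 4

4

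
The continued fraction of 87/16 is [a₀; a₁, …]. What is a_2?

87 = 5·16 + 7   →  a_0 = 5
16 = 2·7 + 2   →  a_1 = 2
7 = 3·2 + 1   →  a_2 = 3

3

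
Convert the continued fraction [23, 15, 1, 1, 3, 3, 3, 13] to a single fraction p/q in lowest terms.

Fold from the inside: start with 13/1.
  3 + 1/13 = 40/13
  3 + 13/40 = 133/40
  3 + 40/133 = 439/133
  1 + 133/439 = 572/439
  1 + 439/572 = 1011/572
  15 + 572/1011 = 15737/1011
  23 + 1011/15737 = 362962/15737

362962/15737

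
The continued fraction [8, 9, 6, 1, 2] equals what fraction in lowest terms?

Fold from the inside: start with 2/1.
  1 + 1/2 = 3/2
  6 + 2/3 = 20/3
  9 + 3/20 = 183/20
  8 + 20/183 = 1484/183

1484/183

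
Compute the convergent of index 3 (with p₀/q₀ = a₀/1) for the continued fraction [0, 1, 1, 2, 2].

Using pₖ = aₖpₖ₋₁ + pₖ₋₂, qₖ = aₖqₖ₋₁ + qₖ₋₂ (with p₋₁=1, p₋₂=0, q₋₁=0, q₋₂=1):
  k=0: a=0, p=0, q=1
  k=1: a=1, p=1, q=1
  k=2: a=1, p=1, q=2
  k=3: a=2, p=3, q=5

3/5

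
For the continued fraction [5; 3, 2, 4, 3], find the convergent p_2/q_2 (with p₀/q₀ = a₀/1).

37/7

Using pₖ = aₖpₖ₋₁ + pₖ₋₂, qₖ = aₖqₖ₋₁ + qₖ₋₂ (with p₋₁=1, p₋₂=0, q₋₁=0, q₋₂=1):
  k=0: a=5, p=5, q=1
  k=1: a=3, p=16, q=3
  k=2: a=2, p=37, q=7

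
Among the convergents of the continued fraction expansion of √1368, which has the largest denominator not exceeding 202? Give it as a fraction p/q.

2737/74

√1368 = [36; 1, 72, …] (period length 2).
Convergents:
  p_0/q_0 = 36/1
  p_1/q_1 = 37/1
  p_2/q_2 = 2700/73
  p_3/q_3 = 2737/74
  p_4/q_4 = 199764/5401
q_3 = 74 ≤ 202 < 5401 = q_4, so the answer is 2737/74.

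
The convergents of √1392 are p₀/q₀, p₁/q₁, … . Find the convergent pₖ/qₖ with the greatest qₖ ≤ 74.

√1392 = [37; 3, 4, 3, 74, …] (period length 4).
Convergents:
  p_0/q_0 = 37/1
  p_1/q_1 = 112/3
  p_2/q_2 = 485/13
  p_3/q_3 = 1567/42
  p_4/q_4 = 116443/3121
q_3 = 42 ≤ 74 < 3121 = q_4, so the answer is 1567/42.

1567/42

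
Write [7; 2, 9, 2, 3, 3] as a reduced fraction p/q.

3416/457

Using pₖ = aₖpₖ₋₁ + pₖ₋₂ and qₖ = aₖqₖ₋₁ + qₖ₋₂:
  k=0: a=7, p=7, q=1
  k=1: a=2, p=15, q=2
  k=2: a=9, p=142, q=19
  k=3: a=2, p=299, q=40
  k=4: a=3, p=1039, q=139
  k=5: a=3, p=3416, q=457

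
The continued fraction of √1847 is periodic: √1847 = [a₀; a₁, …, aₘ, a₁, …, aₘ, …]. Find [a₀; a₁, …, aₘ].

[42; 1, 41, 1, 84]

a₀ = ⌊√1847⌋ = 42.
With m₀=0, d₀=1 and mₖ₊₁ = dₖaₖ − mₖ, dₖ₊₁ = (n − mₖ₊₁²)/dₖ, aₖ₊₁ = ⌊(a₀+mₖ₊₁)/dₖ₊₁⌋:
  k=1: m=42, d=83, a=1
  k=2: m=41, d=2, a=41
  k=3: m=41, d=83, a=1
  k=4: m=42, d=1, a=84
d=1 and a=2a₀=84 at k=4, so the next step gives (m, d) = (42, 83) again — its k=1 value — and the period has length 4.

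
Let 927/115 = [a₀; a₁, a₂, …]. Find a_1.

16

927 = 8·115 + 7   →  a_0 = 8
115 = 16·7 + 3   →  a_1 = 16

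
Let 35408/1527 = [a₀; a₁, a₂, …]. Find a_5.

35408 = 23·1527 + 287   →  a_0 = 23
1527 = 5·287 + 92   →  a_1 = 5
287 = 3·92 + 11   →  a_2 = 3
92 = 8·11 + 4   →  a_3 = 8
11 = 2·4 + 3   →  a_4 = 2
4 = 1·3 + 1   →  a_5 = 1

1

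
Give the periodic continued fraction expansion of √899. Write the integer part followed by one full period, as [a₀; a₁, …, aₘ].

[29; 1, 58]

a₀ = ⌊√899⌋ = 29.
With m₀=0, d₀=1 and mₖ₊₁ = dₖaₖ − mₖ, dₖ₊₁ = (n − mₖ₊₁²)/dₖ, aₖ₊₁ = ⌊(a₀+mₖ₊₁)/dₖ₊₁⌋:
  k=1: m=29, d=58, a=1
  k=2: m=29, d=1, a=58
d=1 and a=2a₀=58 at k=2, so the next step gives (m, d) = (29, 58) again — its k=1 value — and the period has length 2.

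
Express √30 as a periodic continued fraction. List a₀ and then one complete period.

a₀ = ⌊√30⌋ = 5.
With m₀=0, d₀=1 and mₖ₊₁ = dₖaₖ − mₖ, dₖ₊₁ = (n − mₖ₊₁²)/dₖ, aₖ₊₁ = ⌊(a₀+mₖ₊₁)/dₖ₊₁⌋:
  k=1: m=5, d=5, a=2
  k=2: m=5, d=1, a=10
d=1 and a=2a₀=10 at k=2, so the next step gives (m, d) = (5, 5) again — its k=1 value — and the period has length 2.

[5; 2, 10]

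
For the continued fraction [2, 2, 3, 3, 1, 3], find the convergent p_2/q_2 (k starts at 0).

17/7

Using pₖ = aₖpₖ₋₁ + pₖ₋₂, qₖ = aₖqₖ₋₁ + qₖ₋₂ (with p₋₁=1, p₋₂=0, q₋₁=0, q₋₂=1):
  k=0: a=2, p=2, q=1
  k=1: a=2, p=5, q=2
  k=2: a=3, p=17, q=7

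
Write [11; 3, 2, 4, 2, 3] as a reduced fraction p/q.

Using pₖ = aₖpₖ₋₁ + pₖ₋₂ and qₖ = aₖqₖ₋₁ + qₖ₋₂:
  k=0: a=11, p=11, q=1
  k=1: a=3, p=34, q=3
  k=2: a=2, p=79, q=7
  k=3: a=4, p=350, q=31
  k=4: a=2, p=779, q=69
  k=5: a=3, p=2687, q=238

2687/238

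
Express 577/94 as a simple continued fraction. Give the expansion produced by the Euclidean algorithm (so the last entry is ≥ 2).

[6; 7, 4, 3]

577 = 6·94 + 13
94 = 7·13 + 3
13 = 4·3 + 1
3 = 3·1 + 0  (stop)
So 577/94 = [6; 7, 4, 3].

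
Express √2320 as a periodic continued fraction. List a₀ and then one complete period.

a₀ = ⌊√2320⌋ = 48.
With m₀=0, d₀=1 and mₖ₊₁ = dₖaₖ − mₖ, dₖ₊₁ = (n − mₖ₊₁²)/dₖ, aₖ₊₁ = ⌊(a₀+mₖ₊₁)/dₖ₊₁⌋:
  k=1: m=48, d=16, a=6
  k=2: m=48, d=1, a=96
d=1 and a=2a₀=96 at k=2, so the next step gives (m, d) = (48, 16) again — its k=1 value — and the period has length 2.

[48; 6, 96]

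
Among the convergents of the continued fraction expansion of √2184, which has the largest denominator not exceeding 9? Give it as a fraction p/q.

√2184 = [46; 1, 2, 1, 2, 1, 92, …] (period length 6).
Convergents:
  p_0/q_0 = 46/1
  p_1/q_1 = 47/1
  p_2/q_2 = 140/3
  p_3/q_3 = 187/4
  p_4/q_4 = 514/11
q_3 = 4 ≤ 9 < 11 = q_4, so the answer is 187/4.

187/4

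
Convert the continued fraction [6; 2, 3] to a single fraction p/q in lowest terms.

45/7

Using pₖ = aₖpₖ₋₁ + pₖ₋₂ and qₖ = aₖqₖ₋₁ + qₖ₋₂:
  k=0: a=6, p=6, q=1
  k=1: a=2, p=13, q=2
  k=2: a=3, p=45, q=7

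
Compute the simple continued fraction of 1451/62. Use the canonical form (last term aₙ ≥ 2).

1451 = 23·62 + 25
62 = 2·25 + 12
25 = 2·12 + 1
12 = 12·1 + 0  (stop)
So 1451/62 = [23; 2, 2, 12].

[23; 2, 2, 12]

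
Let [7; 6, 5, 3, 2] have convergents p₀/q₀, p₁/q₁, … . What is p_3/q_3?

Using pₖ = aₖpₖ₋₁ + pₖ₋₂, qₖ = aₖqₖ₋₁ + qₖ₋₂ (with p₋₁=1, p₋₂=0, q₋₁=0, q₋₂=1):
  k=0: a=7, p=7, q=1
  k=1: a=6, p=43, q=6
  k=2: a=5, p=222, q=31
  k=3: a=3, p=709, q=99

709/99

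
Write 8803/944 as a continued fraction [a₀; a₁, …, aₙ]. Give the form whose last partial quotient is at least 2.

8803 = 9×944 + 307
944 = 3×307 + 23
307 = 13×23 + 8
23 = 2×8 + 7
8 = 1×7 + 1
7 = 7×1 + 0  (stop)
So 8803/944 = [9; 3, 13, 2, 1, 7].

[9; 3, 13, 2, 1, 7]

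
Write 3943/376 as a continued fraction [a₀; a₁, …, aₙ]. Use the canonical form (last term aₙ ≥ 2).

3943 = 10·376 + 183
376 = 2·183 + 10
183 = 18·10 + 3
10 = 3·3 + 1
3 = 3·1 + 0  (stop)
So 3943/376 = [10; 2, 18, 3, 3].

[10; 2, 18, 3, 3]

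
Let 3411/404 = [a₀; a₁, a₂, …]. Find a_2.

3

3411 = 8·404 + 179   →  a_0 = 8
404 = 2·179 + 46   →  a_1 = 2
179 = 3·46 + 41   →  a_2 = 3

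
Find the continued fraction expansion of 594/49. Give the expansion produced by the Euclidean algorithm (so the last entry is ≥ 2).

594 = 12·49 + 6
49 = 8·6 + 1
6 = 6·1 + 0  (stop)
So 594/49 = [12; 8, 6].

[12; 8, 6]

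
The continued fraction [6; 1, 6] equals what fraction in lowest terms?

Using pₖ = aₖpₖ₋₁ + pₖ₋₂ and qₖ = aₖqₖ₋₁ + qₖ₋₂:
  k=0: a=6, p=6, q=1
  k=1: a=1, p=7, q=1
  k=2: a=6, p=48, q=7

48/7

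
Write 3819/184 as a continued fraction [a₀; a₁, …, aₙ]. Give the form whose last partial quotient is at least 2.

3819 = 20·184 + 139
184 = 1·139 + 45
139 = 3·45 + 4
45 = 11·4 + 1
4 = 4·1 + 0  (stop)
So 3819/184 = [20; 1, 3, 11, 4].

[20; 1, 3, 11, 4]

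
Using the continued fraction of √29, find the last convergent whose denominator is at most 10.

27/5

√29 = [5; 2, 1, 1, 2, 10, …] (period length 5).
Convergents:
  p_0/q_0 = 5/1
  p_1/q_1 = 11/2
  p_2/q_2 = 16/3
  p_3/q_3 = 27/5
  p_4/q_4 = 70/13
q_3 = 5 ≤ 10 < 13 = q_4, so the answer is 27/5.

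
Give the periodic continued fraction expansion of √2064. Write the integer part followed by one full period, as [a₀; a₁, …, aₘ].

[45; 2, 3, 7, 3, 2, 90]

a₀ = ⌊√2064⌋ = 45.
With m₀=0, d₀=1 and mₖ₊₁ = dₖaₖ − mₖ, dₖ₊₁ = (n − mₖ₊₁²)/dₖ, aₖ₊₁ = ⌊(a₀+mₖ₊₁)/dₖ₊₁⌋:
  k=1: m=45, d=39, a=2
  k=2: m=33, d=25, a=3
  k=3: m=42, d=12, a=7
  k=4: m=42, d=25, a=3
  k=5: m=33, d=39, a=2
  k=6: m=45, d=1, a=90
d=1 and a=2a₀=90 at k=6, so the next step gives (m, d) = (45, 39) again — its k=1 value — and the period has length 6.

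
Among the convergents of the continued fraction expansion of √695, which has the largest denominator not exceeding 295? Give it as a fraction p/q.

2979/113

√695 = [26; 2, 1, 3, 10, 3, 1, 2, 52, …] (period length 8).
Convergents:
  p_0/q_0 = 26/1
  p_1/q_1 = 53/2
  p_2/q_2 = 79/3
  p_3/q_3 = 290/11
  p_4/q_4 = 2979/113
  p_5/q_5 = 9227/350
q_4 = 113 ≤ 295 < 350 = q_5, so the answer is 2979/113.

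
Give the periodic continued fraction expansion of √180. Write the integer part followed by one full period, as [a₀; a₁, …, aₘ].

a₀ = ⌊√180⌋ = 13.
With m₀=0, d₀=1 and mₖ₊₁ = dₖaₖ − mₖ, dₖ₊₁ = (n − mₖ₊₁²)/dₖ, aₖ₊₁ = ⌊(a₀+mₖ₊₁)/dₖ₊₁⌋:
  k=1: m=13, d=11, a=2
  k=2: m=9, d=9, a=2
  k=3: m=9, d=11, a=2
  k=4: m=13, d=1, a=26
d=1 and a=2a₀=26 at k=4, so the next step gives (m, d) = (13, 11) again — its k=1 value — and the period has length 4.

[13; 2, 2, 2, 26]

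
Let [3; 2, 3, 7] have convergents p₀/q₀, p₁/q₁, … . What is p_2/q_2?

24/7

Using pₖ = aₖpₖ₋₁ + pₖ₋₂, qₖ = aₖqₖ₋₁ + qₖ₋₂ (with p₋₁=1, p₋₂=0, q₋₁=0, q₋₂=1):
  k=0: a=3, p=3, q=1
  k=1: a=2, p=7, q=2
  k=2: a=3, p=24, q=7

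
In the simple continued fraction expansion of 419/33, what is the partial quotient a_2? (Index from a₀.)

419 = 12·33 + 23   →  a_0 = 12
33 = 1·23 + 10   →  a_1 = 1
23 = 2·10 + 3   →  a_2 = 2

2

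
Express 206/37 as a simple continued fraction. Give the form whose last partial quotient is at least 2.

206 = 5×37 + 21
37 = 1×21 + 16
21 = 1×16 + 5
16 = 3×5 + 1
5 = 5×1 + 0  (stop)
So 206/37 = [5; 1, 1, 3, 5].

[5; 1, 1, 3, 5]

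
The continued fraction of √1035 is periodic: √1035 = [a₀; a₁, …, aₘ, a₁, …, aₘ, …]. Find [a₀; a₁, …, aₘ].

a₀ = ⌊√1035⌋ = 32.
With m₀=0, d₀=1 and mₖ₊₁ = dₖaₖ − mₖ, dₖ₊₁ = (n − mₖ₊₁²)/dₖ, aₖ₊₁ = ⌊(a₀+mₖ₊₁)/dₖ₊₁⌋:
  k=1: m=32, d=11, a=5
  k=2: m=23, d=46, a=1
  k=3: m=23, d=11, a=5
  k=4: m=32, d=1, a=64
d=1 and a=2a₀=64 at k=4, so the next step gives (m, d) = (32, 11) again — its k=1 value — and the period has length 4.

[32; 5, 1, 5, 64]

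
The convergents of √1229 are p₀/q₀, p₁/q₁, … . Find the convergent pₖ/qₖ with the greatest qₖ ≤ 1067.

21490/613

√1229 = [35; 17, 1, 1, 17, 70, …] (period length 5).
Convergents:
  p_0/q_0 = 35/1
  p_1/q_1 = 596/17
  p_2/q_2 = 631/18
  p_3/q_3 = 1227/35
  p_4/q_4 = 21490/613
  p_5/q_5 = 1505527/42945
q_4 = 613 ≤ 1067 < 42945 = q_5, so the answer is 21490/613.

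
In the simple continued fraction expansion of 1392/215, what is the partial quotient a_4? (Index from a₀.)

1

1392 = 6·215 + 102   →  a_0 = 6
215 = 2·102 + 11   →  a_1 = 2
102 = 9·11 + 3   →  a_2 = 9
11 = 3·3 + 2   →  a_3 = 3
3 = 1·2 + 1   →  a_4 = 1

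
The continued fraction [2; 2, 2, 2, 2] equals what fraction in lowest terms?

70/29

Using pₖ = aₖpₖ₋₁ + pₖ₋₂ and qₖ = aₖqₖ₋₁ + qₖ₋₂:
  k=0: a=2, p=2, q=1
  k=1: a=2, p=5, q=2
  k=2: a=2, p=12, q=5
  k=3: a=2, p=29, q=12
  k=4: a=2, p=70, q=29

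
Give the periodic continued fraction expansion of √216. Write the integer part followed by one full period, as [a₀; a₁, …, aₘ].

a₀ = ⌊√216⌋ = 14.
With m₀=0, d₀=1 and mₖ₊₁ = dₖaₖ − mₖ, dₖ₊₁ = (n − mₖ₊₁²)/dₖ, aₖ₊₁ = ⌊(a₀+mₖ₊₁)/dₖ₊₁⌋:
  k=1: m=14, d=20, a=1
  k=2: m=6, d=9, a=2
  k=3: m=12, d=8, a=3
  k=4: m=12, d=9, a=2
  k=5: m=6, d=20, a=1
  k=6: m=14, d=1, a=28
d=1 and a=2a₀=28 at k=6, so the next step gives (m, d) = (14, 20) again — its k=1 value — and the period has length 6.

[14; 1, 2, 3, 2, 1, 28]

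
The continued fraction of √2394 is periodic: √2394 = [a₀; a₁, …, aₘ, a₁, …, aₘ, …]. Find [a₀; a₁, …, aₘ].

a₀ = ⌊√2394⌋ = 48.
With m₀=0, d₀=1 and mₖ₊₁ = dₖaₖ − mₖ, dₖ₊₁ = (n − mₖ₊₁²)/dₖ, aₖ₊₁ = ⌊(a₀+mₖ₊₁)/dₖ₊₁⌋:
  k=1: m=48, d=90, a=1
  k=2: m=42, d=7, a=12
  k=3: m=42, d=90, a=1
  k=4: m=48, d=1, a=96
d=1 and a=2a₀=96 at k=4, so the next step gives (m, d) = (48, 90) again — its k=1 value — and the period has length 4.

[48; 1, 12, 1, 96]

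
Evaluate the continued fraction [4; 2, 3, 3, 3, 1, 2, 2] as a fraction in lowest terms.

2869/647

Fold from the inside: start with 2/1.
  2 + 1/2 = 5/2
  1 + 2/5 = 7/5
  3 + 5/7 = 26/7
  3 + 7/26 = 85/26
  3 + 26/85 = 281/85
  2 + 85/281 = 647/281
  4 + 281/647 = 2869/647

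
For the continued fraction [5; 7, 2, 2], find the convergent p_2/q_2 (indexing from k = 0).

Using pₖ = aₖpₖ₋₁ + pₖ₋₂, qₖ = aₖqₖ₋₁ + qₖ₋₂ (with p₋₁=1, p₋₂=0, q₋₁=0, q₋₂=1):
  k=0: a=5, p=5, q=1
  k=1: a=7, p=36, q=7
  k=2: a=2, p=77, q=15

77/15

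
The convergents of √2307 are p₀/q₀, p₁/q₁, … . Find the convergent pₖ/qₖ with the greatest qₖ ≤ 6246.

147600/3073

√2307 = [48; 32, 96, …] (period length 2).
Convergents:
  p_0/q_0 = 48/1
  p_1/q_1 = 1537/32
  p_2/q_2 = 147600/3073
  p_3/q_3 = 4724737/98368
q_2 = 3073 ≤ 6246 < 98368 = q_3, so the answer is 147600/3073.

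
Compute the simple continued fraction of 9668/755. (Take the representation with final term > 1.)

9668 = 12*755 + 608
755 = 1*608 + 147
608 = 4*147 + 20
147 = 7*20 + 7
20 = 2*7 + 6
7 = 1*6 + 1
6 = 6*1 + 0  (stop)
So 9668/755 = [12; 1, 4, 7, 2, 1, 6].

[12; 1, 4, 7, 2, 1, 6]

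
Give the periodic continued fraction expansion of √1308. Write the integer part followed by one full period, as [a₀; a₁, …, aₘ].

[36; 6, 72]

a₀ = ⌊√1308⌋ = 36.
With m₀=0, d₀=1 and mₖ₊₁ = dₖaₖ − mₖ, dₖ₊₁ = (n − mₖ₊₁²)/dₖ, aₖ₊₁ = ⌊(a₀+mₖ₊₁)/dₖ₊₁⌋:
  k=1: m=36, d=12, a=6
  k=2: m=36, d=1, a=72
d=1 and a=2a₀=72 at k=2, so the next step gives (m, d) = (36, 12) again — its k=1 value — and the period has length 2.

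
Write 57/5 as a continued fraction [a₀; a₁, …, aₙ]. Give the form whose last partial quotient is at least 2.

[11; 2, 2]

57 = 11*5 + 2
5 = 2*2 + 1
2 = 2*1 + 0  (stop)
So 57/5 = [11; 2, 2].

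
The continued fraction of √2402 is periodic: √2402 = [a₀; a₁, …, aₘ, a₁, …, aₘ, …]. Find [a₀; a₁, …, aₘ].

a₀ = ⌊√2402⌋ = 49.

[49; 98]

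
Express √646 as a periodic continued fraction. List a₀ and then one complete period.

[25; 2, 2, 2, 50]

a₀ = ⌊√646⌋ = 25.
With m₀=0, d₀=1 and mₖ₊₁ = dₖaₖ − mₖ, dₖ₊₁ = (n − mₖ₊₁²)/dₖ, aₖ₊₁ = ⌊(a₀+mₖ₊₁)/dₖ₊₁⌋:
  k=1: m=25, d=21, a=2
  k=2: m=17, d=17, a=2
  k=3: m=17, d=21, a=2
  k=4: m=25, d=1, a=50
d=1 and a=2a₀=50 at k=4, so the next step gives (m, d) = (25, 21) again — its k=1 value — and the period has length 4.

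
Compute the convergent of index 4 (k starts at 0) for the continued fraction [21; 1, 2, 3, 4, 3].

Using pₖ = aₖpₖ₋₁ + pₖ₋₂, qₖ = aₖqₖ₋₁ + qₖ₋₂ (with p₋₁=1, p₋₂=0, q₋₁=0, q₋₂=1):
  k=0: a=21, p=21, q=1
  k=1: a=1, p=22, q=1
  k=2: a=2, p=65, q=3
  k=3: a=3, p=217, q=10
  k=4: a=4, p=933, q=43

933/43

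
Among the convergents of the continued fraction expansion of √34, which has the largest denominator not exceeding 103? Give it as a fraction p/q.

√34 = [5; 1, 4, 1, 10, …] (period length 4).
Convergents:
  p_0/q_0 = 5/1
  p_1/q_1 = 6/1
  p_2/q_2 = 29/5
  p_3/q_3 = 35/6
  p_4/q_4 = 379/65
  p_5/q_5 = 414/71
  p_6/q_6 = 2035/349
q_5 = 71 ≤ 103 < 349 = q_6, so the answer is 414/71.

414/71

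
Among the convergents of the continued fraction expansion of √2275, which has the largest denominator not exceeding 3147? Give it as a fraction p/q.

√2275 = [47; 1, 2, 3, 2, 1, 94, …] (period length 6).
Convergents:
  p_0/q_0 = 47/1
  p_1/q_1 = 48/1
  p_2/q_2 = 143/3
  p_3/q_3 = 477/10
  p_4/q_4 = 1097/23
  p_5/q_5 = 1574/33
  p_6/q_6 = 149053/3125
  p_7/q_7 = 150627/3158
q_6 = 3125 ≤ 3147 < 3158 = q_7, so the answer is 149053/3125.

149053/3125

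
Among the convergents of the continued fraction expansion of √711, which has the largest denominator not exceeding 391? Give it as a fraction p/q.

√711 = [26; 1, 1, 1, 52, …] (period length 4).
Convergents:
  p_0/q_0 = 26/1
  p_1/q_1 = 27/1
  p_2/q_2 = 53/2
  p_3/q_3 = 80/3
  p_4/q_4 = 4213/158
  p_5/q_5 = 4293/161
  p_6/q_6 = 8506/319
  p_7/q_7 = 12799/480
q_6 = 319 ≤ 391 < 480 = q_7, so the answer is 8506/319.

8506/319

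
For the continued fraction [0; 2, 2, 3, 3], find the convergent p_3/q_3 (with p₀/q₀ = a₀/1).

7/17

Using pₖ = aₖpₖ₋₁ + pₖ₋₂, qₖ = aₖqₖ₋₁ + qₖ₋₂ (with p₋₁=1, p₋₂=0, q₋₁=0, q₋₂=1):
  k=0: a=0, p=0, q=1
  k=1: a=2, p=1, q=2
  k=2: a=2, p=2, q=5
  k=3: a=3, p=7, q=17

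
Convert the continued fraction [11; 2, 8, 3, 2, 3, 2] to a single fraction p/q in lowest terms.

11093/967

Fold from the inside: start with 2/1.
  3 + 1/2 = 7/2
  2 + 2/7 = 16/7
  3 + 7/16 = 55/16
  8 + 16/55 = 456/55
  2 + 55/456 = 967/456
  11 + 456/967 = 11093/967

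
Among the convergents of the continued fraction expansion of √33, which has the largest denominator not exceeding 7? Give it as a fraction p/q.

23/4

√33 = [5; 1, 2, 1, 10, …] (period length 4).
Convergents:
  p_0/q_0 = 5/1
  p_1/q_1 = 6/1
  p_2/q_2 = 17/3
  p_3/q_3 = 23/4
  p_4/q_4 = 247/43
q_3 = 4 ≤ 7 < 43 = q_4, so the answer is 23/4.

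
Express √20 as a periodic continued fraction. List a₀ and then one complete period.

[4; 2, 8]

a₀ = ⌊√20⌋ = 4.
With m₀=0, d₀=1 and mₖ₊₁ = dₖaₖ − mₖ, dₖ₊₁ = (n − mₖ₊₁²)/dₖ, aₖ₊₁ = ⌊(a₀+mₖ₊₁)/dₖ₊₁⌋:
  k=1: m=4, d=4, a=2
  k=2: m=4, d=1, a=8
d=1 and a=2a₀=8 at k=2, so the next step gives (m, d) = (4, 4) again — its k=1 value — and the period has length 2.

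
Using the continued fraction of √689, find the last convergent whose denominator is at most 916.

22049/840

√689 = [26; 4, 52, …] (period length 2).
Convergents:
  p_0/q_0 = 26/1
  p_1/q_1 = 105/4
  p_2/q_2 = 5486/209
  p_3/q_3 = 22049/840
  p_4/q_4 = 1152034/43889
q_3 = 840 ≤ 916 < 43889 = q_4, so the answer is 22049/840.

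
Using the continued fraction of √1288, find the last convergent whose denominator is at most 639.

√1288 = [35; 1, 7, 1, 70, …] (period length 4).
Convergents:
  p_0/q_0 = 35/1
  p_1/q_1 = 36/1
  p_2/q_2 = 287/8
  p_3/q_3 = 323/9
  p_4/q_4 = 22897/638
  p_5/q_5 = 23220/647
q_4 = 638 ≤ 639 < 647 = q_5, so the answer is 22897/638.

22897/638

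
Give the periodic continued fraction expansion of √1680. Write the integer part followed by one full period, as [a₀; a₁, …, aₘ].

a₀ = ⌊√1680⌋ = 40.
With m₀=0, d₀=1 and mₖ₊₁ = dₖaₖ − mₖ, dₖ₊₁ = (n − mₖ₊₁²)/dₖ, aₖ₊₁ = ⌊(a₀+mₖ₊₁)/dₖ₊₁⌋:
  k=1: m=40, d=80, a=1
  k=2: m=40, d=1, a=80
d=1 and a=2a₀=80 at k=2, so the next step gives (m, d) = (40, 80) again — its k=1 value — and the period has length 2.

[40; 1, 80]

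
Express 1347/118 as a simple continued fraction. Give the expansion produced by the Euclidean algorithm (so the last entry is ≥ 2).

1347 = 11×118 + 49
118 = 2×49 + 20
49 = 2×20 + 9
20 = 2×9 + 2
9 = 4×2 + 1
2 = 2×1 + 0  (stop)
So 1347/118 = [11; 2, 2, 2, 4, 2].

[11; 2, 2, 2, 4, 2]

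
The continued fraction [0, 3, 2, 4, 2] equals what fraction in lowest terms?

20/69

Fold from the inside: start with 2/1.
  4 + 1/2 = 9/2
  2 + 2/9 = 20/9
  3 + 9/20 = 69/20
  0 + 20/69 = 20/69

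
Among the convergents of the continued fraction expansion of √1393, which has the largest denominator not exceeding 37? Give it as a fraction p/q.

√1393 = [37; 3, 10, 3, 74, …] (period length 4).
Convergents:
  p_0/q_0 = 37/1
  p_1/q_1 = 112/3
  p_2/q_2 = 1157/31
  p_3/q_3 = 3583/96
q_2 = 31 ≤ 37 < 96 = q_3, so the answer is 1157/31.

1157/31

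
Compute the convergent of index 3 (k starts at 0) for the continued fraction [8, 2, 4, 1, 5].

93/11

Using pₖ = aₖpₖ₋₁ + pₖ₋₂, qₖ = aₖqₖ₋₁ + qₖ₋₂ (with p₋₁=1, p₋₂=0, q₋₁=0, q₋₂=1):
  k=0: a=8, p=8, q=1
  k=1: a=2, p=17, q=2
  k=2: a=4, p=76, q=9
  k=3: a=1, p=93, q=11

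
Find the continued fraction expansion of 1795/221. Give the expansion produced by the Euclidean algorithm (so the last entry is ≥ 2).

1795 = 8×221 + 27
221 = 8×27 + 5
27 = 5×5 + 2
5 = 2×2 + 1
2 = 2×1 + 0  (stop)
So 1795/221 = [8; 8, 5, 2, 2].

[8; 8, 5, 2, 2]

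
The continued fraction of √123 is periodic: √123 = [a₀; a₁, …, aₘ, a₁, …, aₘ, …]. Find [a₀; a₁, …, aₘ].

[11; 11, 22]

a₀ = ⌊√123⌋ = 11.
With m₀=0, d₀=1 and mₖ₊₁ = dₖaₖ − mₖ, dₖ₊₁ = (n − mₖ₊₁²)/dₖ, aₖ₊₁ = ⌊(a₀+mₖ₊₁)/dₖ₊₁⌋:
  k=1: m=11, d=2, a=11
  k=2: m=11, d=1, a=22
d=1 and a=2a₀=22 at k=2, so the next step gives (m, d) = (11, 2) again — its k=1 value — and the period has length 2.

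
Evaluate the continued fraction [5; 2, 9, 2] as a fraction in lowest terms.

Using pₖ = aₖpₖ₋₁ + pₖ₋₂ and qₖ = aₖqₖ₋₁ + qₖ₋₂:
  k=0: a=5, p=5, q=1
  k=1: a=2, p=11, q=2
  k=2: a=9, p=104, q=19
  k=3: a=2, p=219, q=40

219/40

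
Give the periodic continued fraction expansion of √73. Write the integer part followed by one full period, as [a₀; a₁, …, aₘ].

[8; 1, 1, 5, 5, 1, 1, 16]

a₀ = ⌊√73⌋ = 8.
With m₀=0, d₀=1 and mₖ₊₁ = dₖaₖ − mₖ, dₖ₊₁ = (n − mₖ₊₁²)/dₖ, aₖ₊₁ = ⌊(a₀+mₖ₊₁)/dₖ₊₁⌋:
  k=1: m=8, d=9, a=1
  k=2: m=1, d=8, a=1
  k=3: m=7, d=3, a=5
  k=4: m=8, d=3, a=5
  k=5: m=7, d=8, a=1
  k=6: m=1, d=9, a=1
  k=7: m=8, d=1, a=16
d=1 and a=2a₀=16 at k=7, so the next step gives (m, d) = (8, 9) again — its k=1 value — and the period has length 7.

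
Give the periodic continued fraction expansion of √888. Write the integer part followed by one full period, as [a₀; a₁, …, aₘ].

a₀ = ⌊√888⌋ = 29.
With m₀=0, d₀=1 and mₖ₊₁ = dₖaₖ − mₖ, dₖ₊₁ = (n − mₖ₊₁²)/dₖ, aₖ₊₁ = ⌊(a₀+mₖ₊₁)/dₖ₊₁⌋:
  k=1: m=29, d=47, a=1
  k=2: m=18, d=12, a=3
  k=3: m=18, d=47, a=1
  k=4: m=29, d=1, a=58
d=1 and a=2a₀=58 at k=4, so the next step gives (m, d) = (29, 47) again — its k=1 value — and the period has length 4.

[29; 1, 3, 1, 58]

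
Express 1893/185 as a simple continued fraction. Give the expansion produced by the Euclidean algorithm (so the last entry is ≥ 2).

1893 = 10*185 + 43
185 = 4*43 + 13
43 = 3*13 + 4
13 = 3*4 + 1
4 = 4*1 + 0  (stop)
So 1893/185 = [10; 4, 3, 3, 4].

[10; 4, 3, 3, 4]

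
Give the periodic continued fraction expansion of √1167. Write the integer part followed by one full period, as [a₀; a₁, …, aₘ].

a₀ = ⌊√1167⌋ = 34.
With m₀=0, d₀=1 and mₖ₊₁ = dₖaₖ − mₖ, dₖ₊₁ = (n − mₖ₊₁²)/dₖ, aₖ₊₁ = ⌊(a₀+mₖ₊₁)/dₖ₊₁⌋:
  k=1: m=34, d=11, a=6
  k=2: m=32, d=13, a=5
  k=3: m=33, d=6, a=11
  k=4: m=33, d=13, a=5
  k=5: m=32, d=11, a=6
  k=6: m=34, d=1, a=68
d=1 and a=2a₀=68 at k=6, so the next step gives (m, d) = (34, 11) again — its k=1 value — and the period has length 6.

[34; 6, 5, 11, 5, 6, 68]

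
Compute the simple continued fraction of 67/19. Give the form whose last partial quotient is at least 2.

67 = 3×19 + 10
19 = 1×10 + 9
10 = 1×9 + 1
9 = 9×1 + 0  (stop)
So 67/19 = [3; 1, 1, 9].

[3; 1, 1, 9]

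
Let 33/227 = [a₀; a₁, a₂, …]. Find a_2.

33 = 0·227 + 33   →  a_0 = 0
227 = 6·33 + 29   →  a_1 = 6
33 = 1·29 + 4   →  a_2 = 1

1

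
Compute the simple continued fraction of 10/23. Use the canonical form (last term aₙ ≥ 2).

[0; 2, 3, 3]

10 = 0·23 + 10
23 = 2·10 + 3
10 = 3·3 + 1
3 = 3·1 + 0  (stop)
So 10/23 = [0; 2, 3, 3].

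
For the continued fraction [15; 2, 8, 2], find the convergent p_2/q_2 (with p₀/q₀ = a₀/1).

Using pₖ = aₖpₖ₋₁ + pₖ₋₂, qₖ = aₖqₖ₋₁ + qₖ₋₂ (with p₋₁=1, p₋₂=0, q₋₁=0, q₋₂=1):
  k=0: a=15, p=15, q=1
  k=1: a=2, p=31, q=2
  k=2: a=8, p=263, q=17

263/17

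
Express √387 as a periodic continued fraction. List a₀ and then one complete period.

[19; 1, 2, 19, 2, 1, 38]

a₀ = ⌊√387⌋ = 19.
With m₀=0, d₀=1 and mₖ₊₁ = dₖaₖ − mₖ, dₖ₊₁ = (n − mₖ₊₁²)/dₖ, aₖ₊₁ = ⌊(a₀+mₖ₊₁)/dₖ₊₁⌋:
  k=1: m=19, d=26, a=1
  k=2: m=7, d=13, a=2
  k=3: m=19, d=2, a=19
  k=4: m=19, d=13, a=2
  k=5: m=7, d=26, a=1
  k=6: m=19, d=1, a=38
d=1 and a=2a₀=38 at k=6, so the next step gives (m, d) = (19, 26) again — its k=1 value — and the period has length 6.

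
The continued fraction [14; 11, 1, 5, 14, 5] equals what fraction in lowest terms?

71845/5101

Using pₖ = aₖpₖ₋₁ + pₖ₋₂ and qₖ = aₖqₖ₋₁ + qₖ₋₂:
  k=0: a=14, p=14, q=1
  k=1: a=11, p=155, q=11
  k=2: a=1, p=169, q=12
  k=3: a=5, p=1000, q=71
  k=4: a=14, p=14169, q=1006
  k=5: a=5, p=71845, q=5101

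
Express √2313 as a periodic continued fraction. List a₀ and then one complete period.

a₀ = ⌊√2313⌋ = 48.
With m₀=0, d₀=1 and mₖ₊₁ = dₖaₖ − mₖ, dₖ₊₁ = (n − mₖ₊₁²)/dₖ, aₖ₊₁ = ⌊(a₀+mₖ₊₁)/dₖ₊₁⌋:
  k=1: m=48, d=9, a=10
  k=2: m=42, d=61, a=1
  k=3: m=19, d=32, a=2
  k=4: m=45, d=9, a=10
  k=5: m=45, d=32, a=2
  k=6: m=19, d=61, a=1
  k=7: m=42, d=9, a=10
  k=8: m=48, d=1, a=96
d=1 and a=2a₀=96 at k=8, so the next step gives (m, d) = (48, 9) again — its k=1 value — and the period has length 8.

[48; 10, 1, 2, 10, 2, 1, 10, 96]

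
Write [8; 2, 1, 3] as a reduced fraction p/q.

Fold from the inside: start with 3/1.
  1 + 1/3 = 4/3
  2 + 3/4 = 11/4
  8 + 4/11 = 92/11

92/11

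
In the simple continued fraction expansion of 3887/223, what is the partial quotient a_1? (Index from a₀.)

2

3887 = 17·223 + 96   →  a_0 = 17
223 = 2·96 + 31   →  a_1 = 2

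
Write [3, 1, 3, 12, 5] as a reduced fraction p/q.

935/249

Using pₖ = aₖpₖ₋₁ + pₖ₋₂ and qₖ = aₖqₖ₋₁ + qₖ₋₂:
  k=0: a=3, p=3, q=1
  k=1: a=1, p=4, q=1
  k=2: a=3, p=15, q=4
  k=3: a=12, p=184, q=49
  k=4: a=5, p=935, q=249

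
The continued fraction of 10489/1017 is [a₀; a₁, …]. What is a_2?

10489 = 10·1017 + 319   →  a_0 = 10
1017 = 3·319 + 60   →  a_1 = 3
319 = 5·60 + 19   →  a_2 = 5

5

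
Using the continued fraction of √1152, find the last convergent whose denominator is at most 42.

577/17

√1152 = [33; 1, 15, 1, 66, …] (period length 4).
Convergents:
  p_0/q_0 = 33/1
  p_1/q_1 = 34/1
  p_2/q_2 = 543/16
  p_3/q_3 = 577/17
  p_4/q_4 = 38625/1138
q_3 = 17 ≤ 42 < 1138 = q_4, so the answer is 577/17.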